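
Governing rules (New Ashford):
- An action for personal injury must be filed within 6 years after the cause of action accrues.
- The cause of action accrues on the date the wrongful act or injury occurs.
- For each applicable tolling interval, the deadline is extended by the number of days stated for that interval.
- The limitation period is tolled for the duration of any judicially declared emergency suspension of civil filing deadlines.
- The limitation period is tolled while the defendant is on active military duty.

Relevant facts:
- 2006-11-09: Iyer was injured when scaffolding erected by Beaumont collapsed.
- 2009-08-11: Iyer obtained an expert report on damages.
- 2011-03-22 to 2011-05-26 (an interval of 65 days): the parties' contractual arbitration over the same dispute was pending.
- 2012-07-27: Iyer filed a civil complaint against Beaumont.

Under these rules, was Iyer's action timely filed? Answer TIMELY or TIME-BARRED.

The limitation period began to run on 2006-11-09.
Adding the 6 years base period to 2006-11-09 gives a deadline of 2012-11-09, before any tolling.
Although a pending arbitration ran from 2011-03-22 to 2011-05-26, the stated rules do not make that a tolling event, so it is disregarded.
The other events in the timeline have no effect on the limitation period under the stated rules.
Filing on 2012-07-27 beat the 2012-11-09 deadline — the action is timely.

TIMELY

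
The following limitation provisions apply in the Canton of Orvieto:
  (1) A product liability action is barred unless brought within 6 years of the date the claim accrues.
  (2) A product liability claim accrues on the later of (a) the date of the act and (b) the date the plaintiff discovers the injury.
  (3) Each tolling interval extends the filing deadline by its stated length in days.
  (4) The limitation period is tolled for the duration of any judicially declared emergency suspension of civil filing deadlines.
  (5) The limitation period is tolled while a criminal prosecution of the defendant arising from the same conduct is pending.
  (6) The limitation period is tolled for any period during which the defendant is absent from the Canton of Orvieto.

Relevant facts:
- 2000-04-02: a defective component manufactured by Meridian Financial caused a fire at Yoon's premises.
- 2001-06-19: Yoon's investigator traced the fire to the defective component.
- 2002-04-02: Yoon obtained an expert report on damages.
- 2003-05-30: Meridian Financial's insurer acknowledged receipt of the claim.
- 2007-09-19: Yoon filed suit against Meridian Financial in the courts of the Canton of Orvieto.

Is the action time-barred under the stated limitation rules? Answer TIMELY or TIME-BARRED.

Because discovery on 2001-06-19 post-dates the 2000-04-02 act, accrual under the later-of rule falls on 2001-06-19.
Adding the 6 years base period to 2001-06-19 gives a deadline of 2007-06-19, before any tolling.
The other events in the timeline have no effect on the limitation period under the stated rules.
Yoon filed on 2007-09-19, after the 2007-06-19 deadline, so the action is time-barred.

TIME-BARRED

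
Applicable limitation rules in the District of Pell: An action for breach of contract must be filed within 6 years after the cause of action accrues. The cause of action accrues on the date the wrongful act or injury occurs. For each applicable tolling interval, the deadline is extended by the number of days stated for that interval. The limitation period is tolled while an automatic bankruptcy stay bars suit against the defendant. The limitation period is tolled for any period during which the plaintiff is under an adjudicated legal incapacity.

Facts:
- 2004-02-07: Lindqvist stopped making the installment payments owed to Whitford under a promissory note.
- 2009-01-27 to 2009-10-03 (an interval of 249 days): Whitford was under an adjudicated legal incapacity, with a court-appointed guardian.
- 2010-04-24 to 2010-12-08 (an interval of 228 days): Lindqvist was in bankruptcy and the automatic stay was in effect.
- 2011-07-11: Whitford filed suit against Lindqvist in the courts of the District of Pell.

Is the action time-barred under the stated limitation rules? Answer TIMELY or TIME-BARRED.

TIME-BARRED

The limitation period began to run on 2004-02-07.
Adding the 6 years base period to 2004-02-07 gives a deadline of 2010-02-07, before any tolling.
Because the plaintiff's legal incapacity ran from 2009-01-27 to 2009-10-03, the deadline is extended by 249 days to 2010-10-14.
Because the automatic bankruptcy stay ran from 2010-04-24 to 2010-12-08, the deadline is extended by 228 days to 2011-05-30.
The 2011-07-11 filing falls after the 2011-05-30 deadline; the claim is time-barred.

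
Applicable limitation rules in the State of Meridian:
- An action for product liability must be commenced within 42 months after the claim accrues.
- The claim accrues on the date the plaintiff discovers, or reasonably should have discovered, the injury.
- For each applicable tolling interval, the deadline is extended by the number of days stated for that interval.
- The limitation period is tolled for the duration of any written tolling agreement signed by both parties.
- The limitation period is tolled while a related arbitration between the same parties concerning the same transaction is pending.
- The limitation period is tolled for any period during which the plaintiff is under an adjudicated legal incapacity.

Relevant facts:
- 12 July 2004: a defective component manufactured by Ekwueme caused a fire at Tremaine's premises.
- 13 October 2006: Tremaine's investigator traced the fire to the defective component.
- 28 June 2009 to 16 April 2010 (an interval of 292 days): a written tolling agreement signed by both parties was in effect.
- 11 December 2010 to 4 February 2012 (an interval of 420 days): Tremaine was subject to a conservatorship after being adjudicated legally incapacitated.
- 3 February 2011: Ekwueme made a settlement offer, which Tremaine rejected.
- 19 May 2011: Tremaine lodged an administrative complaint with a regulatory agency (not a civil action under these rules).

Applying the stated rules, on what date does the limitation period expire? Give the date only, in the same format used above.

25 March 2012

Under the discovery rule, the claim accrued on 13 October 2006, when Tremaine discovered the injury — not on the 12 July 2004 date of the underlying act.
Adding the 42 months base period to 13 October 2006 gives a deadline of 13 April 2010, before any tolling.
The written tolling agreement from 28 June 2009 to 16 April 2010 tolled the period for 292 days, extending the deadline to 30 January 2011.
Because the plaintiff's legal incapacity ran from 11 December 2010 to 4 February 2012, the deadline is extended by 420 days to 25 March 2012.
The other events in the timeline have no effect on the limitation period under the stated rules.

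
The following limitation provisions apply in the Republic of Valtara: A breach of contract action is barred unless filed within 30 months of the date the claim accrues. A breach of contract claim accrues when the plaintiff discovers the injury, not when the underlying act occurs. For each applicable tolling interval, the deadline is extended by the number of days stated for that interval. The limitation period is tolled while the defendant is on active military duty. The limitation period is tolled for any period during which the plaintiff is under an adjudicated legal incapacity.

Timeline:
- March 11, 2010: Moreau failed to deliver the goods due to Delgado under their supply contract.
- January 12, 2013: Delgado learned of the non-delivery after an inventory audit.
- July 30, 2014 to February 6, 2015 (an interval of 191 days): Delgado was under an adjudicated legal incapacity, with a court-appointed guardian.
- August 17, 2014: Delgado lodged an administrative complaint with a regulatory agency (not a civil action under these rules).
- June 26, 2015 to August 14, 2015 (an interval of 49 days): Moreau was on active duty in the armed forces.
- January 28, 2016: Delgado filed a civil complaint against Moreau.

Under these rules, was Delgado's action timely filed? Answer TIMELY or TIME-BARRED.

TIMELY

Under the discovery rule, the claim accrued on January 12, 2013, when Delgado discovered the injury — not on the March 11, 2010 date of the underlying act.
Adding the 30 months base period to January 12, 2013 gives a deadline of July 12, 2015, before any tolling.
The period was tolled for 191 days by the plaintiff's legal incapacity (July 30, 2014 to February 6, 2015), pushing the deadline to January 19, 2016.
The defendant's active military service from June 26, 2015 to August 14, 2015 tolled the period for 49 days, extending the deadline to March 8, 2016.
None of the other events listed affects the running of the period under the stated rules.
The January 28, 2016 filing precedes the March 8, 2016 deadline; the claim is timely.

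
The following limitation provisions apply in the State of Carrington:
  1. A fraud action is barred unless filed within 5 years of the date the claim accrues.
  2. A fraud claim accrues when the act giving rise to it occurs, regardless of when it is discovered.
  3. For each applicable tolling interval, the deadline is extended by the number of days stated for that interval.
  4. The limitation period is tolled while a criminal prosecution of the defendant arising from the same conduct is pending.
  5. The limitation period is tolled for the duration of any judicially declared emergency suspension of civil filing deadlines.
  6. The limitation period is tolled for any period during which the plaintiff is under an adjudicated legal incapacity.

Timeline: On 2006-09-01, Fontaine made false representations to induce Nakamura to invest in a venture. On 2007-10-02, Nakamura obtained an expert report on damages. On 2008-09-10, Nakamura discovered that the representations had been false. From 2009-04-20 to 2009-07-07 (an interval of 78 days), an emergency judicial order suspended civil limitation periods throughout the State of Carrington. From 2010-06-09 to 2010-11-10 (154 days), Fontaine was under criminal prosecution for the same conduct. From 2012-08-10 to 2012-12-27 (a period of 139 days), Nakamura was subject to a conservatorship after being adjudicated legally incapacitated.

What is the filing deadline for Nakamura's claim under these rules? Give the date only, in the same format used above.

Accrual is governed by the date of the act, so the period began to run on 2006-09-01; the later discovery on 2008-09-10 is irrelevant under the stated rule.
5 years from 2006-09-01 is 2011-09-01.
Because the emergency suspension of filing deadlines ran from 2009-04-20 to 2009-07-07, the deadline is extended by 78 days to 2011-11-18.
The pending criminal prosecution from 2010-06-09 to 2010-11-10 tolled the period for 154 days, extending the deadline to 2012-04-20.
The plaintiff's legal incapacity from 2012-08-10 to 2012-12-27 began after the period had already run on 2012-04-20, so it has no tolling effect.
Nothing else in the chronology tolls or restarts the period.

2012-04-20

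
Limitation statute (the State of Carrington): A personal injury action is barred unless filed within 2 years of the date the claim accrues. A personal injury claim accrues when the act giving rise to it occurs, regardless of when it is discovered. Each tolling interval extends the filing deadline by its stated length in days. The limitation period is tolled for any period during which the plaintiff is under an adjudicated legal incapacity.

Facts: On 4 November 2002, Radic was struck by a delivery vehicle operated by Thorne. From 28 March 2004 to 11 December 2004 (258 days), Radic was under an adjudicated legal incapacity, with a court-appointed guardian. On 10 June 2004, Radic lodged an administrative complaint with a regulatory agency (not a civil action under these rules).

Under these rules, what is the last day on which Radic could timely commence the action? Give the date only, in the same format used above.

20 July 2005

The limitation period began to run on 4 November 2002.
The untolled deadline — 2 years after 4 November 2002 — is 4 November 2004.
The plaintiff's legal incapacity from 28 March 2004 to 11 December 2004 tolled the period for 258 days, extending the deadline to 20 July 2005.
None of the other events listed affects the running of the period under the stated rules.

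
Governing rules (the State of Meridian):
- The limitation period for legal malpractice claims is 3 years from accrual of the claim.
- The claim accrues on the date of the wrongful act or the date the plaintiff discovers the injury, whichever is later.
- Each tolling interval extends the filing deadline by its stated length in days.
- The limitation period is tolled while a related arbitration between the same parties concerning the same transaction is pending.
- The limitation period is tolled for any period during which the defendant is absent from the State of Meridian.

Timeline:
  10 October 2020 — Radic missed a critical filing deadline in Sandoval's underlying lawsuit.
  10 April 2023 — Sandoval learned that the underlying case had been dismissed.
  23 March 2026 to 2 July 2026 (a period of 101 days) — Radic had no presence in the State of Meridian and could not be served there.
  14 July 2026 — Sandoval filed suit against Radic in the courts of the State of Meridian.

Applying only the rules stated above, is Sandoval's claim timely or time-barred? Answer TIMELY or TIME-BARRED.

Taking the later of the act (10 October 2020) and discovery (10 April 2023), the claim accrued on 10 April 2023.
Adding the 3 years base period to 10 April 2023 gives a deadline of 10 April 2026, before any tolling.
Because the defendant's absence from the jurisdiction ran from 23 March 2026 to 2 July 2026, the deadline is extended by 101 days to 20 July 2026.
The 14 July 2026 filing precedes the 20 July 2026 deadline; the claim is timely.

TIMELY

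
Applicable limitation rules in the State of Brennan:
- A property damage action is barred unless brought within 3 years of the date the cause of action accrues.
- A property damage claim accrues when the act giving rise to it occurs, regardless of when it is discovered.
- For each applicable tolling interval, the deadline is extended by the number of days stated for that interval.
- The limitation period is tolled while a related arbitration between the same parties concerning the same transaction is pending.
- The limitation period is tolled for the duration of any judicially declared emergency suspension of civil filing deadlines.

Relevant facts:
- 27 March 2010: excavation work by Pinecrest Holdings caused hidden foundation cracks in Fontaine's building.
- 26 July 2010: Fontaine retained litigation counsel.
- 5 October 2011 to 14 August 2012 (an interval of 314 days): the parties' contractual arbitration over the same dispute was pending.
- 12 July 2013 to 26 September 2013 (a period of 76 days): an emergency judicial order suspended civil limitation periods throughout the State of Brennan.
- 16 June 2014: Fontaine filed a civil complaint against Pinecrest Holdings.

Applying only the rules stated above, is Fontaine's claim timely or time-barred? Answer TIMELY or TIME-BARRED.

The claim accrued on 27 March 2010, when the wrongful act occurred.
Adding the 3 years base period to 27 March 2010 gives a deadline of 27 March 2013, before any tolling.
The period was tolled for 314 days by the pending related arbitration (5 October 2011 to 14 August 2012), pushing the deadline to 4 February 2014.
The period was tolled for 76 days by the emergency suspension of filing deadlines (12 July 2013 to 26 September 2013), pushing the deadline to 21 April 2014.
The other events in the timeline have no effect on the limitation period under the stated rules.
The 16 June 2014 filing falls after the 21 April 2014 deadline; the claim is time-barred.

TIME-BARRED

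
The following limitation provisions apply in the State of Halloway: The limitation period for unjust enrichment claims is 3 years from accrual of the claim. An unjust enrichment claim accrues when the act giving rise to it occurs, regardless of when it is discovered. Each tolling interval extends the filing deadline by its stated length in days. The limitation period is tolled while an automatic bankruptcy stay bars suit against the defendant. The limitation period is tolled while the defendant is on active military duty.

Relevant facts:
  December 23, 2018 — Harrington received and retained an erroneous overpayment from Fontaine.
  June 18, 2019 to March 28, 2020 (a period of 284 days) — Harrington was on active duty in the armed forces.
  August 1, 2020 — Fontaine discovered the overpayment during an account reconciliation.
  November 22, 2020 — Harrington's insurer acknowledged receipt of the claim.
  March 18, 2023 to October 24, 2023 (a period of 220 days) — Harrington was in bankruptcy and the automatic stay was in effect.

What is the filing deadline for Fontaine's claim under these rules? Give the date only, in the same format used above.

October 3, 2022

Accrual is governed by the date of the act, so the period began to run on December 23, 2018; the later discovery on August 1, 2020 is irrelevant under the stated rule.
Adding the 3 years base period to December 23, 2018 gives a deadline of December 23, 2021, before any tolling.
The defendant's active military service from June 18, 2019 to March 28, 2020 tolled the period for 284 days, extending the deadline to October 3, 2022.
The automatic bankruptcy stay starting March 18, 2023 came too late — the period had run on October 3, 2022 — and so does not extend the deadline.
The other events in the timeline have no effect on the limitation period under the stated rules.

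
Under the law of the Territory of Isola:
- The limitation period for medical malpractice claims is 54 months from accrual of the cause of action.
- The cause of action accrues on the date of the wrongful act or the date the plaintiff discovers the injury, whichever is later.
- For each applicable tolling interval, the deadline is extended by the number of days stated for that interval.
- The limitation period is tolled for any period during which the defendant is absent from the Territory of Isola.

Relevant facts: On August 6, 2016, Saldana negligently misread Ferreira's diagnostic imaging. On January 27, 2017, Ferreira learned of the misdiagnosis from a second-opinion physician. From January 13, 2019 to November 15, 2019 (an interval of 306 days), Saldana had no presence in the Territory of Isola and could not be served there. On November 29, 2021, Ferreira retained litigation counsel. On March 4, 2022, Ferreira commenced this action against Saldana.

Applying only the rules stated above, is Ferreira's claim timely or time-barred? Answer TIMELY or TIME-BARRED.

Taking the later of the act (August 6, 2016) and discovery (January 27, 2017), the claim accrued on January 27, 2017.
The untolled deadline — 54 months after January 27, 2017 — is July 27, 2021.
The period was tolled for 306 days by the defendant's absence from the jurisdiction (January 13, 2019 to November 15, 2019), pushing the deadline to May 29, 2022.
The other events in the timeline have no effect on the limitation period under the stated rules.
Filing on March 4, 2022 beat the May 29, 2022 deadline — the action is timely.

TIMELY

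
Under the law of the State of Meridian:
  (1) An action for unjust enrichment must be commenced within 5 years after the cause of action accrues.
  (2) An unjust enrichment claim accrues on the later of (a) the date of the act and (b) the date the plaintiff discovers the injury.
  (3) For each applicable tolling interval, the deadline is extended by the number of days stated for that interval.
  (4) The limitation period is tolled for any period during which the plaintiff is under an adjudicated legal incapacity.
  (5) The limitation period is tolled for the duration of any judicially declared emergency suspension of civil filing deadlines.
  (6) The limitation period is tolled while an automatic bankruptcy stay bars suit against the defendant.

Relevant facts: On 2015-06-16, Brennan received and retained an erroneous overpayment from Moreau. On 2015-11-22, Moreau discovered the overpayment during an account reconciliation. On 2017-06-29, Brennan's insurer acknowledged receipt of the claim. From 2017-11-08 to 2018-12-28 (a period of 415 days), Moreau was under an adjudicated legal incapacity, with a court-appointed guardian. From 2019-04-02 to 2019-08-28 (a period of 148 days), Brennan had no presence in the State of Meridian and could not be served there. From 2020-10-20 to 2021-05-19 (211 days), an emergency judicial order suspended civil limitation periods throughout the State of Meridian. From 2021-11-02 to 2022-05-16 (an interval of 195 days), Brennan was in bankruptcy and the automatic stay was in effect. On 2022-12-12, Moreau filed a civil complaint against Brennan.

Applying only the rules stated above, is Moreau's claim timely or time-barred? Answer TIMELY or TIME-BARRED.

TIMELY

Because discovery on 2015-11-22 post-dates the 2015-06-16 act, accrual under the later-of rule falls on 2015-11-22.
5 years from 2015-11-22 is 2020-11-22.
The period was tolled for 415 days by the plaintiff's legal incapacity (2017-11-08 to 2018-12-28), pushing the deadline to 2022-01-11.
The emergency suspension of filing deadlines from 2020-10-20 to 2021-05-19 tolled the period for 211 days, extending the deadline to 2022-08-10.
The period was tolled for 195 days by the automatic bankruptcy stay (2021-11-02 to 2022-05-16), pushing the deadline to 2023-02-21.
The defendant's absence from the jurisdiction from 2019-04-02 to 2019-08-28 does not toll the period, because no stated rule makes the defendant's absence a tolling event.
The other events in the timeline have no effect on the limitation period under the stated rules.
The 2022-12-12 filing precedes the 2023-02-21 deadline; the claim is timely.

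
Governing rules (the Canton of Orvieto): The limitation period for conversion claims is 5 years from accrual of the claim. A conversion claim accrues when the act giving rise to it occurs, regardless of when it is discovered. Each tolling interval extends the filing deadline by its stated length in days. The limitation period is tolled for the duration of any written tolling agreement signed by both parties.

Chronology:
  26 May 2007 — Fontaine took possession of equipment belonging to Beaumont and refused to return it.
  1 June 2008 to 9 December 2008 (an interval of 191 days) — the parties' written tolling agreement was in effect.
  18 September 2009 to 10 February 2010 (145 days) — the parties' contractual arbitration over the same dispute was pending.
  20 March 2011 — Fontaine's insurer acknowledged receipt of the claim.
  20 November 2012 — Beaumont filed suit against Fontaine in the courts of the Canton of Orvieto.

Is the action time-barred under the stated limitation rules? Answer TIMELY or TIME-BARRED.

The limitation period began to run on 26 May 2007.
Adding the 5 years base period to 26 May 2007 gives a deadline of 26 May 2012, before any tolling.
The period was tolled for 191 days by the written tolling agreement (1 June 2008 to 9 December 2008), pushing the deadline to 3 December 2012.
Although a pending arbitration ran from 18 September 2009 to 10 February 2010, the stated rules do not make that a tolling event, so it is disregarded.
The other events in the timeline have no effect on the limitation period under the stated rules.
Filing on 20 November 2012 beat the 3 December 2012 deadline — the action is timely.

TIMELY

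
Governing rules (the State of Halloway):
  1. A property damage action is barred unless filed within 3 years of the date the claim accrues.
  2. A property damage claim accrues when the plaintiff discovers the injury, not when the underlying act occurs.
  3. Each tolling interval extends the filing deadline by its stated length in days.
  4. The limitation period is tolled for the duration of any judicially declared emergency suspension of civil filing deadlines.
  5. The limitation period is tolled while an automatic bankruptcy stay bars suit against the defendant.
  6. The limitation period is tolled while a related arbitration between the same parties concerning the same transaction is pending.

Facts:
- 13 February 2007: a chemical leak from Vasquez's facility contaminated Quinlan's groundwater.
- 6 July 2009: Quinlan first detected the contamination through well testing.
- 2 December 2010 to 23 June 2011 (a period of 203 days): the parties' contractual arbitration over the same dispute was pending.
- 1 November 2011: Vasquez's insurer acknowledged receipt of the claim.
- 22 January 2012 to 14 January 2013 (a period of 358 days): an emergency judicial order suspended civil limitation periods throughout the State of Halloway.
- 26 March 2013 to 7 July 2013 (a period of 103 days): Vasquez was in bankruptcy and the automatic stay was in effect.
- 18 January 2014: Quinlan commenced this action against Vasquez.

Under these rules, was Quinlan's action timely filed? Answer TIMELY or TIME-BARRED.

TIMELY

Accrual is tied to discovery, so the period began on 6 July 2009 rather than on 13 February 2007 when the act occurred.
Adding the 3 years base period to 6 July 2009 gives a deadline of 6 July 2012, before any tolling.
The period was tolled for 203 days by the pending related arbitration (2 December 2010 to 23 June 2011), pushing the deadline to 25 January 2013.
The emergency suspension of filing deadlines from 22 January 2012 to 14 January 2013 tolled the period for 358 days, extending the deadline to 18 January 2014.
The automatic bankruptcy stay from 26 March 2013 to 7 July 2013 tolled the period for 103 days, extending the deadline to 1 May 2014.
None of the other events listed affects the running of the period under the stated rules.
The 18 January 2014 filing precedes the 1 May 2014 deadline; the claim is timely.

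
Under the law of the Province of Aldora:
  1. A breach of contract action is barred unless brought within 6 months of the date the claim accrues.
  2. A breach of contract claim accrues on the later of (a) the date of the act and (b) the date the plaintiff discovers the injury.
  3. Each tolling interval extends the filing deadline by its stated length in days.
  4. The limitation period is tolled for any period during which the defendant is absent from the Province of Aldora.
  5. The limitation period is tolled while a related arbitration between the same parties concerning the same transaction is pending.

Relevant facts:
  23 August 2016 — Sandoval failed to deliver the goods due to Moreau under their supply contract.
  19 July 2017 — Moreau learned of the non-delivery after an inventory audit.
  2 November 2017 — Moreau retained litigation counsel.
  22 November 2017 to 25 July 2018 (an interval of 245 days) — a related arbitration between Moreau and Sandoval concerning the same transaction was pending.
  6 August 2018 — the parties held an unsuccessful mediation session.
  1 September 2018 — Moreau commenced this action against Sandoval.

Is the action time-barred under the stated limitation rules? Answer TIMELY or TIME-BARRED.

TIMELY

The claim accrued on 19 July 2017 — the later of the 23 August 2016 act and the 19 July 2017 discovery.
The untolled deadline — 6 months after 19 July 2017 — is 19 January 2018.
Because the pending related arbitration ran from 22 November 2017 to 25 July 2018, the deadline is extended by 245 days to 21 September 2018.
Nothing else in the chronology tolls or restarts the period.
Moreau filed on 1 September 2018, before the 21 September 2018 deadline, so the action is timely.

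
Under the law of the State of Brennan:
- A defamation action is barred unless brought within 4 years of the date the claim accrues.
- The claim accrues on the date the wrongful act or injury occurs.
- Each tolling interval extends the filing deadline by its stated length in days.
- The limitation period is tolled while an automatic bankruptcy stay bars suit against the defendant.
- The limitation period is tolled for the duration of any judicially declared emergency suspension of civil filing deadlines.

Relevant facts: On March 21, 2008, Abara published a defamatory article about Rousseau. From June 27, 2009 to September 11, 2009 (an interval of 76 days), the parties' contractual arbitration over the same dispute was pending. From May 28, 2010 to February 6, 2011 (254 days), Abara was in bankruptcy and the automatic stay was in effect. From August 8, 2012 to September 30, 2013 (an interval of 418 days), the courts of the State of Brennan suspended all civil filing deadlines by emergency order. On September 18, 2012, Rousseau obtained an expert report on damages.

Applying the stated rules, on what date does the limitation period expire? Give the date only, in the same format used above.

January 22, 2014

The claim accrued on March 21, 2008, when the wrongful act occurred.
Adding the 4 years base period to March 21, 2008 gives a deadline of March 21, 2012, before any tolling.
The period was tolled for 254 days by the automatic bankruptcy stay (May 28, 2010 to February 6, 2011), pushing the deadline to November 30, 2012.
The emergency suspension of filing deadlines from August 8, 2012 to September 30, 2013 tolled the period for 418 days, extending the deadline to January 22, 2014.
Although a pending arbitration ran from June 27, 2009 to September 11, 2009, the stated rules do not make that a tolling event, so it is disregarded.
None of the other events listed affects the running of the period under the stated rules.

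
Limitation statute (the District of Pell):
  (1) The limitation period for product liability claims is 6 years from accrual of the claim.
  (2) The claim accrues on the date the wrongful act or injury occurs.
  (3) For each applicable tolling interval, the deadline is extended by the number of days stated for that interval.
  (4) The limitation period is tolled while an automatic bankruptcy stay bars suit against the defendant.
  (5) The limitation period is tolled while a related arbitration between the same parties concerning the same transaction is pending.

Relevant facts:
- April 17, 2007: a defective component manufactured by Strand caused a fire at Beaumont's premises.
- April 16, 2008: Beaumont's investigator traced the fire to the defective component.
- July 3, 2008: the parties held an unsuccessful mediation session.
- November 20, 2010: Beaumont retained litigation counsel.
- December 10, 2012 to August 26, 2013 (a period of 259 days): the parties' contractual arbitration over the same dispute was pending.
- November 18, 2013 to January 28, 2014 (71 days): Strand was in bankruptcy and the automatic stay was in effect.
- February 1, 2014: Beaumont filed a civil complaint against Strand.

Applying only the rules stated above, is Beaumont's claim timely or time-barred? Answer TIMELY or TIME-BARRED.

Because the rule ties accrual to occurrence, the claim accrued on April 17, 2007, not on the April 16, 2008 discovery date.
6 years from April 17, 2007 is April 17, 2013.
The period was tolled for 259 days by the pending related arbitration (December 10, 2012 to August 26, 2013), pushing the deadline to January 1, 2014.
Because the automatic bankruptcy stay ran from November 18, 2013 to January 28, 2014, the deadline is extended by 71 days to March 13, 2014.
None of the other events listed affects the running of the period under the stated rules.
Beaumont filed on February 1, 2014, before the March 13, 2014 deadline, so the action is timely.

TIMELY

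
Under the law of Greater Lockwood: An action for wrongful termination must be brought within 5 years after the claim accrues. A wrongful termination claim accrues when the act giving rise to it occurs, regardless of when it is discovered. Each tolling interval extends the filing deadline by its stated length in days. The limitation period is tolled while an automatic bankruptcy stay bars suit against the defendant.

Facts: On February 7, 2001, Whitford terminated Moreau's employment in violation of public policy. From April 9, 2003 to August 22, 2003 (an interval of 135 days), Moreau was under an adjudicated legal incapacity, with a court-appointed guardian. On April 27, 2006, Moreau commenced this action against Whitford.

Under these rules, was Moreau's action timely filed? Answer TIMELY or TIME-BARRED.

The claim accrued on February 7, 2001, when the wrongful act occurred.
5 years from February 7, 2001 is February 7, 2006.
Although the plaintiff's incapacity ran from April 9, 2003 to August 22, 2003, the stated rules do not make that a tolling event, so it is disregarded.
Moreau filed on April 27, 2006, after the February 7, 2006 deadline, so the action is time-barred.

TIME-BARRED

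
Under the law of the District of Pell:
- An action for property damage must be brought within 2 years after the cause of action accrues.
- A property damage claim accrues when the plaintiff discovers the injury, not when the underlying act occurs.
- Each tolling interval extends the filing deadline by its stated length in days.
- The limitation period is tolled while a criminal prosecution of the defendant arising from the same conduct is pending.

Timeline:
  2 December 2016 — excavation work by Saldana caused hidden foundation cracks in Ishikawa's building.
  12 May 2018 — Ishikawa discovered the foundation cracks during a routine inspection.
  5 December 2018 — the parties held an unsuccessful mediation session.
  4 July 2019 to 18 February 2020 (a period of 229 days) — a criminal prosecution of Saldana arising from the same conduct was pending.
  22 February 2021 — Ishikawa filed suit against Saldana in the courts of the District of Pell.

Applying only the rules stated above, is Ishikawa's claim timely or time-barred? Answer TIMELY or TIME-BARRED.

TIME-BARRED

Under the discovery rule, the claim accrued on 12 May 2018, when Ishikawa discovered the injury — not on the 2 December 2016 date of the underlying act.
Adding the 2 years base period to 12 May 2018 gives a deadline of 12 May 2020, before any tolling.
The period was tolled for 229 days by the pending criminal prosecution (4 July 2019 to 18 February 2020), pushing the deadline to 27 December 2020.
None of the other events listed affects the running of the period under the stated rules.
Filing on 22 February 2021 missed the 27 December 2020 deadline — the action is time-barred.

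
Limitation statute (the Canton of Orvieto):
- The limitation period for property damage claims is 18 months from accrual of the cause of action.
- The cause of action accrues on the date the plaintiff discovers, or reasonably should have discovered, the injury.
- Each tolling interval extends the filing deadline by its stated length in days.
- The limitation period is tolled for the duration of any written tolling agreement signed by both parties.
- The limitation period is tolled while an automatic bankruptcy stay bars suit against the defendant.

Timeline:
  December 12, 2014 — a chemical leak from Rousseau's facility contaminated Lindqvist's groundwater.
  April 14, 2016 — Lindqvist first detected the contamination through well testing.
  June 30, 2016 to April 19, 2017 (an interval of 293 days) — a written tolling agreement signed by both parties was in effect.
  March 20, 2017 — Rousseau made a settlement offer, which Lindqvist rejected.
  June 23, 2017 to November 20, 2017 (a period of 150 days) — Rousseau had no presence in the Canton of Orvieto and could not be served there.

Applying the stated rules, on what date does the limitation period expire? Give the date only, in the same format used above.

August 3, 2018

Accrual is tied to discovery, so the period began on April 14, 2016 rather than on December 12, 2014 when the act occurred.
18 months from April 14, 2016 is October 14, 2017.
The written tolling agreement from June 30, 2016 to April 19, 2017 tolled the period for 293 days, extending the deadline to August 3, 2018.
No stated provision tolls the period for the defendant's absence, so the interval from June 23, 2017 to November 20, 2017 has no effect on the deadline.
None of the other events listed affects the running of the period under the stated rules.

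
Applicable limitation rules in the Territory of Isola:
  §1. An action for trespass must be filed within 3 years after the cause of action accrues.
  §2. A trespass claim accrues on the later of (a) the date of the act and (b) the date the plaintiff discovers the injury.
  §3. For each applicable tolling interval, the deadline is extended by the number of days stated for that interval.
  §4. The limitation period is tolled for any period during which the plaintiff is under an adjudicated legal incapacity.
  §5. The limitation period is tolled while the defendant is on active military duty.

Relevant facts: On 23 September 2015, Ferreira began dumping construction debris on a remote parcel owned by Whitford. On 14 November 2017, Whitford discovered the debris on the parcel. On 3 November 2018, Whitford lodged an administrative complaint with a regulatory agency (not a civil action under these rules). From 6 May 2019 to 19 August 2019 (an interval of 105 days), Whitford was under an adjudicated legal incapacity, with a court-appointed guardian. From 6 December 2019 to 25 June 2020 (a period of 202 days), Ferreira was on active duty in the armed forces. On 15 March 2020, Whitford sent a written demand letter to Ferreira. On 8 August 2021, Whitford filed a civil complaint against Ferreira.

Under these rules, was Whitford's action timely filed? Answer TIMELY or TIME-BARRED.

TIMELY

Taking the later of the act (23 September 2015) and discovery (14 November 2017), the claim accrued on 14 November 2017.
3 years from 14 November 2017 is 14 November 2020.
Because the plaintiff's legal incapacity ran from 6 May 2019 to 19 August 2019, the deadline is extended by 105 days to 27 February 2021.
Because the defendant's active military service ran from 6 December 2019 to 25 June 2020, the deadline is extended by 202 days to 17 September 2021.
Nothing else in the chronology tolls or restarts the period.
Whitford filed on 8 August 2021, before the 17 September 2021 deadline, so the action is timely.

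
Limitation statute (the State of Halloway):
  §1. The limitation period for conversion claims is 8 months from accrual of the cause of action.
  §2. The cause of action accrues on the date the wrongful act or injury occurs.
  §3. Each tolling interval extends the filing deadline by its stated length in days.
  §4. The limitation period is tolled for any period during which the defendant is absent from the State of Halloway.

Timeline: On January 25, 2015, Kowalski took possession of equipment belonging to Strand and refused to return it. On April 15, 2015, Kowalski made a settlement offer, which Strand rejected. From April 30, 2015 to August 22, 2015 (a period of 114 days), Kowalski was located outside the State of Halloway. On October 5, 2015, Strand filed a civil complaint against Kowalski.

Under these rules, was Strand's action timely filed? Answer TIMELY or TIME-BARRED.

The claim accrued on January 25, 2015, when the wrongful act occurred.
Adding the 8 months base period to January 25, 2015 gives a deadline of September 25, 2015, before any tolling.
Because the defendant's absence from the jurisdiction ran from April 30, 2015 to August 22, 2015, the deadline is extended by 114 days to January 17, 2016.
The other events in the timeline have no effect on the limitation period under the stated rules.
Strand filed on October 5, 2015, before the January 17, 2016 deadline, so the action is timely.

TIMELY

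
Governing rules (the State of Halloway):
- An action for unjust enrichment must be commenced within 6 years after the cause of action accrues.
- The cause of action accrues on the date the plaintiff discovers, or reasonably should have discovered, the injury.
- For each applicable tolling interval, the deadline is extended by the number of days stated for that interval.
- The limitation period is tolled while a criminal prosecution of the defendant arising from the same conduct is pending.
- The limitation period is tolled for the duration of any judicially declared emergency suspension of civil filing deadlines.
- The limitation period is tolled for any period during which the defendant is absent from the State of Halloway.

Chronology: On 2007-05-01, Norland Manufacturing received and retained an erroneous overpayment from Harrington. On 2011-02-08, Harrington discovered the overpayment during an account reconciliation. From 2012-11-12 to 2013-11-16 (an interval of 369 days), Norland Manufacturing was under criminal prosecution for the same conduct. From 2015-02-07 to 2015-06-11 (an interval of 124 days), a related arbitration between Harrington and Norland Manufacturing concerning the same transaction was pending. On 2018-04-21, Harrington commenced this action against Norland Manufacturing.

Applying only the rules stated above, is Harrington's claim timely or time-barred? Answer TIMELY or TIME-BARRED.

TIME-BARRED

Under the discovery rule, the claim accrued on 2011-02-08, when Harrington discovered the injury — not on the 2007-05-01 date of the underlying act.
6 years from 2011-02-08 is 2017-02-08.
The pending criminal prosecution from 2012-11-12 to 2013-11-16 tolled the period for 369 days, extending the deadline to 2018-02-12.
The pending related arbitration from 2015-02-07 to 2015-06-11 does not toll the period, because no stated rule makes a pending arbitration a tolling event.
The 2018-04-21 filing falls after the 2018-02-12 deadline; the claim is time-barred.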